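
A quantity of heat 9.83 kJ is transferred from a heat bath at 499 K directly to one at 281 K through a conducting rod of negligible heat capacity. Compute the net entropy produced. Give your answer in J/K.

ΔS_total = 15.3 J/K

ΔS_hot = −Q/T_H = −9830/499 = -19.7 J/K and ΔS_cold = +Q/T_C = 9830/281 = 34.98 J/K.
ΔS_total = -19.7 + 34.98 = 15.3 J/K, positive as the second law requires.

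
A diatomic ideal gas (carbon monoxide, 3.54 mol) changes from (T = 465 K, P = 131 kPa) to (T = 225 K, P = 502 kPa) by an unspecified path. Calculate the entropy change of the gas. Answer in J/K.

ΔS = -114 J/K

ΔS = nC_p ln(T₂/T₁) − nR ln(P₂/P₁), with C_p = 7R/2 = 29.1 J mol⁻¹ K⁻¹ for a diatomic ideal gas.
ΔS = 3.54 × [29.1 × ln(225/465) − 8.314 × ln(502/131)] = -114 J/K.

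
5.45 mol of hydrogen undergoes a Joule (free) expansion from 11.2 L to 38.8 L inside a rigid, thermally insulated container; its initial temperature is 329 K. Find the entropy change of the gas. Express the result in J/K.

No heat is exchanged and no work is done, so the ideal-gas temperature stays constant.
Entropy is a state function; using a reversible isothermal path, ΔS_gas = nR ln(V₂/V₁) = 5.45 × 8.314 × ln(38.8/11.2) = 56.3 J/K.

ΔS_gas = 56.3 J/K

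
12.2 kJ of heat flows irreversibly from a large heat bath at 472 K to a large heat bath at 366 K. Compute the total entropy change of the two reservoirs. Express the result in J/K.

ΔS_total = 7.49 J/K

ΔS_hot = −Q/T_H = −12200/472 = -25.847 J/K and ΔS_cold = +Q/T_C = 12200/366 = 33.333 J/K.
ΔS_total = -25.847 + 33.333 = 7.49 J/K, positive as the second law requires.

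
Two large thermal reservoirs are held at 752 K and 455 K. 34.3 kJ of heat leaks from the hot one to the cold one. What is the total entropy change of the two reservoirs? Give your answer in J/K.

ΔS_hot = −Q/T_H = −34300/752 = -45.61 J/K and ΔS_cold = +Q/T_C = 34300/455 = 75.38 J/K.
ΔS_total = -45.61 + 75.38 = 29.8 J/K, positive as the second law requires.

ΔS_total = 29.8 J/K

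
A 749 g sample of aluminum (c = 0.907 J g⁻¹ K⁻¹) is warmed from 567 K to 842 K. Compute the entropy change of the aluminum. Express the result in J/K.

ΔS = 269 J/K

ΔS = ∫dQ_rev/T = m c ln(T₂/T₁) = 749 × 0.907 × ln(842/567) = 269 J/K.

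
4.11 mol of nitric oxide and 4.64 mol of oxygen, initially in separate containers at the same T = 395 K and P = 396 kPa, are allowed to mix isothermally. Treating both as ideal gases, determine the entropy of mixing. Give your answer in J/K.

ΔS_mix = 50.3 J/K

Mole fractions: x_A = 4.11/8.75 = 0.47, x_B = 0.53.
ΔS_mix = −R(n_A ln x_A + n_B ln x_B) = −8.314 × (4.11 ln 0.47 + 4.64 ln 0.53) = 50.3 J/K.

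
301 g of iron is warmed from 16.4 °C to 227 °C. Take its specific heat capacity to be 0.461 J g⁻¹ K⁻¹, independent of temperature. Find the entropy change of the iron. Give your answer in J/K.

In kelvin: T₁ = 289.55 K, T₂ = 500.15 K. ΔS = ∫dQ_rev/T = m c ln(T₂/T₁) = 301 × 0.461 × ln(500.15/289.55) = 75.8 J/K.

ΔS = 75.8 J/K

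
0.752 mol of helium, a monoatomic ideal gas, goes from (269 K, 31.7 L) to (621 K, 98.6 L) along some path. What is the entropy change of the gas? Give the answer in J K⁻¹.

Entropy is a state function: ΔS = nC_V ln(T₂/T₁) + nR ln(V₂/V₁), with C_V = 3R/2 = 12.47 J mol⁻¹ K⁻¹ for a monoatomic ideal gas.
ΔS = 0.752 × [12.47 × ln(621/269) + 8.314 × ln(98.6/31.7)] = 14.9 J/K.

ΔS = 14.9 J/K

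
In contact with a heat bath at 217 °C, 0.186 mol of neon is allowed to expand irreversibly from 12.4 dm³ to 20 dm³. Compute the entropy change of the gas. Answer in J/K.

ΔS_gas = 0.739 J/K

Entropy is a state function, so ΔS_gas depends only on the end states.
For an isothermal ideal gas ΔS_gas = nR ln(V₂/V₁) = 0.186 × 8.314 × ln(20/12.4) = 0.739 J/K.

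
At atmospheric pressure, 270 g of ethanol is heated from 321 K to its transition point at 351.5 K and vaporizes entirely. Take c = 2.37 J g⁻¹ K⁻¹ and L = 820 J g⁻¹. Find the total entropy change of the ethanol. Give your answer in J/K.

ΔS = 688 J/K

Warming step: ΔS₁ = m c ln(T_tr/T_i) = 270 × 2.37 × ln(351.5/321) = 58.08 J/K.
Phase change: ΔS₂ = +mL/T_tr = 270 × 820 / 351.5 = 629.9 J/K.
ΔS_total = (58.08) + (629.9) = 688 J/K.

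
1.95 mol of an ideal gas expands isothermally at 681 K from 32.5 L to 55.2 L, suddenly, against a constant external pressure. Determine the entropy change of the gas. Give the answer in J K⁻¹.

Entropy is a state function, so ΔS_gas depends only on the end states.
For an isothermal ideal gas ΔS_gas = nR ln(V₂/V₁) = 1.95 × 8.314 × ln(55.2/32.5) = 8.59 J/K.

ΔS_gas = 8.59 J/K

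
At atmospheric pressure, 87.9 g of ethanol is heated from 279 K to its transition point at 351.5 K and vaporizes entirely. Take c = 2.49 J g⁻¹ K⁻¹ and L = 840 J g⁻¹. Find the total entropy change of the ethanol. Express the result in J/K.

ΔS = 261 J/K

Warming step: ΔS₁ = m c ln(T_tr/T_i) = 87.9 × 2.49 × ln(351.5/279) = 50.56 J/K.
Phase change: ΔS₂ = +mL/T_tr = 87.9 × 840 / 351.5 = 210.1 J/K.
ΔS_total = (50.56) + (210.1) = 261 J/K.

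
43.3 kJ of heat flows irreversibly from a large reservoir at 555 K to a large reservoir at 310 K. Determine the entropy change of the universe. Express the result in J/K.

ΔS_hot = −Q/T_H = −43300/555 = -78.02 J/K and ΔS_cold = +Q/T_C = 43300/310 = 139.7 J/K.
ΔS_total = -78.02 + 139.7 = 61.7 J/K, positive as the second law requires.

ΔS_total = 61.7 J/K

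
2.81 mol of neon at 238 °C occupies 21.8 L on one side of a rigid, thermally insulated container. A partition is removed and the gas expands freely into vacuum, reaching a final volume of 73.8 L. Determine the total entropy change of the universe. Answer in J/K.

ΔS_universe = 28.5 J/K

For an ideal gas in free expansion Q = 0 and W = 0, so T is unchanged.
Entropy is a state function; using a reversible isothermal path, ΔS_gas = nR ln(V₂/V₁) = 2.81 × 8.314 × ln(73.8/21.8) = 28.5 J/K.
The insulated surroundings exchange no heat, so ΔS_surr = 0 and ΔS_universe = ΔS_gas.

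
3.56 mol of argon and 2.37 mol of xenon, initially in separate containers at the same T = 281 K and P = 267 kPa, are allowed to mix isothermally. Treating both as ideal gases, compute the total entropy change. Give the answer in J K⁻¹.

Mole fractions: x_A = 3.56/5.93 = 0.6, x_B = 0.4.
ΔS_mix = −R(n_A ln x_A + n_B ln x_B) = −8.314 × (3.56 ln 0.6 + 2.37 ln 0.4) = 33.2 J/K.

ΔS_mix = 33.2 J/K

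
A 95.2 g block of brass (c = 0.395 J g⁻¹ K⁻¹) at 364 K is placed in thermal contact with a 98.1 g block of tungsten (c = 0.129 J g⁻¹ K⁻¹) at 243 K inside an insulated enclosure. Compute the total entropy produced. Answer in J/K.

Energy balance: T_f = (m₁c₁T₁ + m₂c₂T₂)/(m₁c₁ + m₂c₂) = 333.53 K.
ΔS₁ = m₁c₁ ln(T_f/T₁) = 37.604 × ln(333.53/364) = -3.287 J/K.
ΔS₂ = m₂c₂ ln(T_f/T₂) = 12.6549 × ln(333.53/243) = 4.008 J/K.
ΔS_total = -3.287 + 4.008 = 0.721 J/K.

ΔS_total = 0.721 J/K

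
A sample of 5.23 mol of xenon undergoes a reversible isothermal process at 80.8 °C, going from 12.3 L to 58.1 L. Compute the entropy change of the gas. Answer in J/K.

ΔS_gas = 67.5 J/K

For an isothermal ideal gas ΔS_gas = nR ln(V₂/V₁) = 5.23 × 8.314 × ln(58.1/12.3) = 67.5 J/K.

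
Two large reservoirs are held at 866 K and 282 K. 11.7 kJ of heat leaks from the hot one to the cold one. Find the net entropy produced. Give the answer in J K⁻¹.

ΔS_total = 28 J/K

ΔS_hot = −Q/T_H = −11700/866 = -13.51 J/K and ΔS_cold = +Q/T_C = 11700/282 = 41.49 J/K.
ΔS_total = -13.51 + 41.49 = 28 J/K, positive as the second law requires.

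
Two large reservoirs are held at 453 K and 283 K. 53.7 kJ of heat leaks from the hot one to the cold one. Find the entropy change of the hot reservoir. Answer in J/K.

The hot reservoir loses heat Q, so ΔS_hot = −Q/T_H = −53700/453 = -119 J/K.

ΔS_hot = -119 J/K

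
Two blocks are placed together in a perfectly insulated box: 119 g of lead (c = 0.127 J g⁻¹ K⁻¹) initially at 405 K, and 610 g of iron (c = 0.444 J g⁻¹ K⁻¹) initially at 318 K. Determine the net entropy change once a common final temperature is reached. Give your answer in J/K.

ΔS_total = 0.45 J/K

Energy balance: T_f = (m₁c₁T₁ + m₂c₂T₂)/(m₁c₁ + m₂c₂) = 322.6 K.
ΔS₁ = m₁c₁ ln(T_f/T₁) = 15.113 × ln(322.6/405) = -3.438 J/K.
ΔS₂ = m₂c₂ ln(T_f/T₂) = 270.84 × ln(322.6/318) = 3.888 J/K.
ΔS_total = -3.438 + 3.888 = 0.45 J/K.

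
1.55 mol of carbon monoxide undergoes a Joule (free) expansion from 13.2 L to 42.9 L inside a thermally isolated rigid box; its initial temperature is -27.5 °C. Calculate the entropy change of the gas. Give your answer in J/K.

No heat is exchanged and no work is done, so the ideal-gas temperature stays constant.
Entropy is a state function; using a reversible isothermal path, ΔS_gas = nR ln(V₂/V₁) = 1.55 × 8.314 × ln(42.9/13.2) = 15.2 J/K.

ΔS_gas = 15.2 J/K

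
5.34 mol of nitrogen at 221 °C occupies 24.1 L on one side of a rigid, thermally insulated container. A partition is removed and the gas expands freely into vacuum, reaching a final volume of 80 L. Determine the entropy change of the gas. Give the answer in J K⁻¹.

No heat is exchanged and no work is done, so the ideal-gas temperature stays constant.
Entropy is a state function; using a reversible isothermal path, ΔS_gas = nR ln(V₂/V₁) = 5.34 × 8.314 × ln(80/24.1) = 53.3 J/K.

ΔS_gas = 53.3 J/K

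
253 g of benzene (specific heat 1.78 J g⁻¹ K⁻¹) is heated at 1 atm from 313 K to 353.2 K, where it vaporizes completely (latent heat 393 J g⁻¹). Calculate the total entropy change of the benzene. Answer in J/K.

Warming step: ΔS₁ = m c ln(T_tr/T_i) = 253 × 1.78 × ln(353.2/313) = 54.42 J/K.
Phase change: ΔS₂ = +mL/T_tr = 253 × 393 / 353.2 = 281.5 J/K.
ΔS_total = (54.42) + (281.5) = 336 J/K.

ΔS = 336 J/K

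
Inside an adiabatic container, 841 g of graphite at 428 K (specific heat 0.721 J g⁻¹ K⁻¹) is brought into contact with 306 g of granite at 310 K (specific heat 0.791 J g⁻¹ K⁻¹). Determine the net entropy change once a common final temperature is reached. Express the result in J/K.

Energy balance: T_f = (m₁c₁T₁ + m₂c₂T₂)/(m₁c₁ + m₂c₂) = 394.34 K.
ΔS₁ = m₁c₁ ln(T_f/T₁) = 606.361 × ln(394.34/428) = -49.67 J/K.
ΔS₂ = m₂c₂ ln(T_f/T₂) = 242.046 × ln(394.34/310) = 58.24 J/K.
ΔS_total = -49.67 + 58.24 = 8.57 J/K.

ΔS_total = 8.57 J/K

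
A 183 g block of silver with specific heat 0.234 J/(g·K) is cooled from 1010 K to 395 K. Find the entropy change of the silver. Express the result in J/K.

ΔS = -40.2 J/K

ΔS = ∫dQ_rev/T = m c ln(T₂/T₁) = 183 × 0.234 × ln(395/1010) = -40.2 J/K.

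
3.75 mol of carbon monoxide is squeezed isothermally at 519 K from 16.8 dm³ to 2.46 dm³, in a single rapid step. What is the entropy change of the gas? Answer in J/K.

Entropy is a state function, so ΔS_gas depends only on the end states.
For an isothermal ideal gas ΔS_gas = nR ln(V₂/V₁) = 3.75 × 8.314 × ln(2.46/16.8) = -59.9 J/K.

ΔS_gas = -59.9 J/K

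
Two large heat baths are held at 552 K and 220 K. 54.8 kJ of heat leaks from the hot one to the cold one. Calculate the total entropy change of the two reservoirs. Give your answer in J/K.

ΔS_total = 150 J/K

ΔS_hot = −Q/T_H = −54800/552 = -99.28 J/K and ΔS_cold = +Q/T_C = 54800/220 = 249.1 J/K.
ΔS_total = -99.28 + 249.1 = 150 J/K, positive as the second law requires.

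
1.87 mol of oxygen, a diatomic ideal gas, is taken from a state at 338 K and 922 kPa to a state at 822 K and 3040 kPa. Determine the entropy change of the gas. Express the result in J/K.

ΔS = nC_p ln(T₂/T₁) − nR ln(P₂/P₁), with C_p = 7R/2 = 29.1 J mol⁻¹ K⁻¹ for a diatomic ideal gas.
ΔS = 1.87 × [29.1 × ln(822/338) − 8.314 × ln(3040/922)] = 29.8 J/K.

ΔS = 29.8 J/K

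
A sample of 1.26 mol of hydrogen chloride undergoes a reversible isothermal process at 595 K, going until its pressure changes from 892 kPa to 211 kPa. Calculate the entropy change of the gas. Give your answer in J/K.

For an isothermal ideal gas ΔS_gas = nR ln(P₁/P₂) = 1.26 × 8.314 × ln(892/211) = 15.1 J/K.

ΔS_gas = 15.1 J/K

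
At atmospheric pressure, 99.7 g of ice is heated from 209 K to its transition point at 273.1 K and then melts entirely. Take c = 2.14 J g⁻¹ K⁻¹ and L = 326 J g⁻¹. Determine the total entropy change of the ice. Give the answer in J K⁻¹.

ΔS = 176 J/K

Warming step: ΔS₁ = m c ln(T_tr/T_i) = 99.7 × 2.14 × ln(273.1/209) = 57.07 J/K.
Phase change: ΔS₂ = +mL/T_tr = 99.7 × 326 / 273.1 = 119 J/K.
ΔS_total = (57.07) + (119) = 176 J/K.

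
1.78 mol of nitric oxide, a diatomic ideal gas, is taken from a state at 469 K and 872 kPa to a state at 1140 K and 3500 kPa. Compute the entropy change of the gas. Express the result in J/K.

ΔS = 25.4 J/K

ΔS = nC_p ln(T₂/T₁) − nR ln(P₂/P₁), with C_p = 7R/2 = 29.1 J mol⁻¹ K⁻¹ for a diatomic ideal gas.
ΔS = 1.78 × [29.1 × ln(1140/469) − 8.314 × ln(3500/872)] = 25.4 J/K.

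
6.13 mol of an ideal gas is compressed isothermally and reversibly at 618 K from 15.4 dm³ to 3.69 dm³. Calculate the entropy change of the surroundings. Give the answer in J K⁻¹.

ΔS_surr = 72.8 J/K

For an isothermal ideal gas ΔS_gas = nR ln(V₂/V₁) = 6.13 × 8.314 × ln(3.69/15.4) = -72.8 J/K.
The process is reversible, so ΔS_surr = −ΔS_gas = 72.8 J/K and ΔS_universe = 0.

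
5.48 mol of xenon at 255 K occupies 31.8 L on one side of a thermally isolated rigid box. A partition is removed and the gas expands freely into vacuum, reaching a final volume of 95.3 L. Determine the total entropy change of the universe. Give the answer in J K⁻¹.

No heat is exchanged and no work is done, so the ideal-gas temperature stays constant.
Entropy is a state function; using a reversible isothermal path, ΔS_gas = nR ln(V₂/V₁) = 5.48 × 8.314 × ln(95.3/31.8) = 50 J/K.
The insulated surroundings exchange no heat, so ΔS_surr = 0 and ΔS_universe = ΔS_gas.

ΔS_universe = 50 J/K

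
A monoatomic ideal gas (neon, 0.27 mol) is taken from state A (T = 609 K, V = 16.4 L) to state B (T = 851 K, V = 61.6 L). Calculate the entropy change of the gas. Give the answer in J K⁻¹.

ΔS = 4.1 J/K

Entropy is a state function: ΔS = nC_V ln(T₂/T₁) + nR ln(V₂/V₁), with C_V = 3R/2 = 12.47 J mol⁻¹ K⁻¹ for a monoatomic ideal gas.
ΔS = 0.27 × [12.47 × ln(851/609) + 8.314 × ln(61.6/16.4)] = 4.1 J/K.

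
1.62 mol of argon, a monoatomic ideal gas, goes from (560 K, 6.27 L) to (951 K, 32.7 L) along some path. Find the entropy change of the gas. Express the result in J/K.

ΔS = 32.9 J/K

Entropy is a state function: ΔS = nC_V ln(T₂/T₁) + nR ln(V₂/V₁), with C_V = 3R/2 = 12.47 J mol⁻¹ K⁻¹ for a monoatomic ideal gas.
ΔS = 1.62 × [12.47 × ln(951/560) + 8.314 × ln(32.7/6.27)] = 32.9 J/K.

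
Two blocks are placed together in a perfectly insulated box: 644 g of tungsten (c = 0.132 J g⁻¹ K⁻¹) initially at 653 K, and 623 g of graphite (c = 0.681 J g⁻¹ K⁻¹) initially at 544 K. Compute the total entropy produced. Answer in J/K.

Energy balance: T_f = (m₁c₁T₁ + m₂c₂T₂)/(m₁c₁ + m₂c₂) = 562.19 K.
ΔS₁ = m₁c₁ ln(T_f/T₁) = 85.008 × ln(562.19/653) = -12.73 J/K.
ΔS₂ = m₂c₂ ln(T_f/T₂) = 424.263 × ln(562.19/544) = 13.96 J/K.
ΔS_total = -12.73 + 13.96 = 1.23 J/K.

ΔS_total = 1.23 J/K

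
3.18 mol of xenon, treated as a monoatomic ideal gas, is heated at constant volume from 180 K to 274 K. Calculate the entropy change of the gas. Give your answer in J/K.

ΔS = 16.7 J/K

At constant volume, ΔS = nC_V ln(T₂/T₁) with C_V = 3R/2 = 12.47 J mol⁻¹ K⁻¹.
ΔS = 3.18 × 12.47 × ln(274/180) = 16.7 J/K.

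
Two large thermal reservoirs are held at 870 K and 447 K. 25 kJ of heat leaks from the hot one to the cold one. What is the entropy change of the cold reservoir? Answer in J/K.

The cold reservoir gains heat Q, so ΔS_cold = +Q/T_C = 25000/447 = 55.9 J/K.

ΔS_cold = 55.9 J/K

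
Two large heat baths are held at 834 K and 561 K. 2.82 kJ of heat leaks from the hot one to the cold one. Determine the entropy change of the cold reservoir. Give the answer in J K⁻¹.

ΔS_cold = 5.03 J/K

The cold reservoir gains heat Q, so ΔS_cold = +Q/T_C = 2820/561 = 5.03 J/K.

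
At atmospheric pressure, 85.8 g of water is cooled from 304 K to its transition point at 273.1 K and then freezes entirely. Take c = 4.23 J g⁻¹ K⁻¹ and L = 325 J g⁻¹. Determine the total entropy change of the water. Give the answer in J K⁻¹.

ΔS = -141 J/K

Cooling step: ΔS₁ = m c ln(T_tr/T_i) = 85.8 × 4.23 × ln(273.1/304) = -38.9 J/K.
Phase change: ΔS₂ = −mL/T_tr = −85.8 × 325 / 273.1 = -102.1 J/K.
ΔS_total = (-38.9) + (-102.1) = -141 J/K.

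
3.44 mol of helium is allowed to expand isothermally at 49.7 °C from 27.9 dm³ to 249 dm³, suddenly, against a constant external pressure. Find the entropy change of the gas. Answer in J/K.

ΔS_gas = 62.6 J/K

Entropy is a state function, so ΔS_gas depends only on the end states.
For an isothermal ideal gas ΔS_gas = nR ln(V₂/V₁) = 3.44 × 8.314 × ln(249/27.9) = 62.6 J/K.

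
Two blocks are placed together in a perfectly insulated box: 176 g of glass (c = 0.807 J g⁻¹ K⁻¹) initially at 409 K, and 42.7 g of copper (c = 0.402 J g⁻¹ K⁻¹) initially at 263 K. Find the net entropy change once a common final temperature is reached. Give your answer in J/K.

Energy balance: T_f = (m₁c₁T₁ + m₂c₂T₂)/(m₁c₁ + m₂c₂) = 393.26 K.
ΔS₁ = m₁c₁ ln(T_f/T₁) = 142.032 × ln(393.26/409) = -5.575 J/K.
ΔS₂ = m₂c₂ ln(T_f/T₂) = 17.1654 × ln(393.26/263) = 6.906 J/K.
ΔS_total = -5.575 + 6.906 = 1.33 J/K.

ΔS_total = 1.33 J/K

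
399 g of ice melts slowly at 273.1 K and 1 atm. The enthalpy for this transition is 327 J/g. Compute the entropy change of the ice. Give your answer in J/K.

ΔS = 478 J/K

Heat absorbed by the substance: Q = mL = 399 × 327 = 130473 J.
At constant T, ΔS = Q_rev/T = 130473 / 273.1 = 478 J/K.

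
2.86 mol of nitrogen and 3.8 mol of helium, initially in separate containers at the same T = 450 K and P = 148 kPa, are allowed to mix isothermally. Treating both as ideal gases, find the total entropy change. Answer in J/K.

ΔS_mix = 37.8 J/K

Mole fractions: x_A = 2.86/6.66 = 0.429, x_B = 0.571.
ΔS_mix = −R(n_A ln x_A + n_B ln x_B) = −8.314 × (2.86 ln 0.429 + 3.8 ln 0.571) = 37.8 J/K.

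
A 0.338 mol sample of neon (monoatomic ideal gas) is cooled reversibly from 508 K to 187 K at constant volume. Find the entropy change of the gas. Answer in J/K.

ΔS = -4.21 J/K

At constant volume, ΔS = nC_V ln(T₂/T₁) with C_V = 3R/2 = 12.47 J mol⁻¹ K⁻¹.
ΔS = 0.338 × 12.47 × ln(187/508) = -4.21 J/K.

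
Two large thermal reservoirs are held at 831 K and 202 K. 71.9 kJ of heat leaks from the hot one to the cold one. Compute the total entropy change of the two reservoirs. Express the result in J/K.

ΔS_total = 269 J/K

ΔS_hot = −Q/T_H = −71900/831 = -86.52 J/K and ΔS_cold = +Q/T_C = 71900/202 = 355.9 J/K.
ΔS_total = -86.52 + 355.9 = 269 J/K, positive as the second law requires.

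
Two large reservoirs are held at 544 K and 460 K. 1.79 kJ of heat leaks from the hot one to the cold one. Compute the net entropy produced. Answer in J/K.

ΔS_total = 0.601 J/K

ΔS_hot = −Q/T_H = −1790/544 = -3.29 J/K and ΔS_cold = +Q/T_C = 1790/460 = 3.891 J/K.
ΔS_total = -3.29 + 3.891 = 0.601 J/K, positive as the second law requires.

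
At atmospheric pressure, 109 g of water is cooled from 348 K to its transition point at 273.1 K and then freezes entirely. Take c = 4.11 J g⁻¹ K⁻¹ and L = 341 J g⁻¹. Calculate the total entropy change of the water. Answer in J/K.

ΔS = -245 J/K

Cooling step: ΔS₁ = m c ln(T_tr/T_i) = 109 × 4.11 × ln(273.1/348) = -108.6 J/K.
Phase change: ΔS₂ = −mL/T_tr = −109 × 341 / 273.1 = -136.1 J/K.
ΔS_total = (-108.6) + (-136.1) = -245 J/K.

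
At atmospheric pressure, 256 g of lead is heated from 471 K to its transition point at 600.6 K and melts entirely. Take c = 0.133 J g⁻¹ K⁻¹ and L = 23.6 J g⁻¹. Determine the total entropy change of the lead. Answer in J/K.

Warming step: ΔS₁ = m c ln(T_tr/T_i) = 256 × 0.133 × ln(600.6/471) = 8.276 J/K.
Phase change: ΔS₂ = +mL/T_tr = 256 × 23.6 / 600.6 = 10.06 J/K.
ΔS_total = (8.276) + (10.06) = 18.3 J/K.

ΔS = 18.3 J/K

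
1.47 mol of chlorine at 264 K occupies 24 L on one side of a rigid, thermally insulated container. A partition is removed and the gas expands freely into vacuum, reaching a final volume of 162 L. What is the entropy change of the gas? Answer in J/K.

ΔS_gas = 23.3 J/K

For an ideal gas in free expansion Q = 0 and W = 0, so T is unchanged.
Entropy is a state function; using a reversible isothermal path, ΔS_gas = nR ln(V₂/V₁) = 1.47 × 8.314 × ln(162/24) = 23.3 J/K.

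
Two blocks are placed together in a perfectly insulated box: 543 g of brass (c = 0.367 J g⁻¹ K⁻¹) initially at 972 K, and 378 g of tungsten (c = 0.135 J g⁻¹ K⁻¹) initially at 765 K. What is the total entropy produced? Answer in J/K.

Energy balance: T_f = (m₁c₁T₁ + m₂c₂T₂)/(m₁c₁ + m₂c₂) = 929.8 K.
ΔS₁ = m₁c₁ ln(T_f/T₁) = 199.281 × ln(929.8/972) = -8.845 J/K.
ΔS₂ = m₂c₂ ln(T_f/T₂) = 51.03 × ln(929.8/765) = 9.956 J/K.
ΔS_total = -8.845 + 9.956 = 1.11 J/K.

ΔS_total = 1.11 J/K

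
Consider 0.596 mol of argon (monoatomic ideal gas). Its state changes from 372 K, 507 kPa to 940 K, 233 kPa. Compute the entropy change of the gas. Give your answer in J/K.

ΔS = 15.3 J/K

ΔS = nC_p ln(T₂/T₁) − nR ln(P₂/P₁), with C_p = 5R/2 = 20.79 J mol⁻¹ K⁻¹ for a monoatomic ideal gas.
ΔS = 0.596 × [20.79 × ln(940/372) − 8.314 × ln(233/507)] = 15.3 J/K.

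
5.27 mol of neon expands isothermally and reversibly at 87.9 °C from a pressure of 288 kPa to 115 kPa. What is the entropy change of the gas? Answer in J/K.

ΔS_gas = 40.2 J/K

For an isothermal ideal gas ΔS_gas = nR ln(P₁/P₂) = 5.27 × 8.314 × ln(288/115) = 40.2 J/K.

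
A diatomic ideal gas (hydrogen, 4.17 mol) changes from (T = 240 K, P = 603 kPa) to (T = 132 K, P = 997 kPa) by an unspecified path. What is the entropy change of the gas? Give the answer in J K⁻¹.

ΔS = nC_p ln(T₂/T₁) − nR ln(P₂/P₁), with C_p = 7R/2 = 29.1 J mol⁻¹ K⁻¹ for a diatomic ideal gas.
ΔS = 4.17 × [29.1 × ln(132/240) − 8.314 × ln(997/603)] = -90 J/K.

ΔS = -90 J/K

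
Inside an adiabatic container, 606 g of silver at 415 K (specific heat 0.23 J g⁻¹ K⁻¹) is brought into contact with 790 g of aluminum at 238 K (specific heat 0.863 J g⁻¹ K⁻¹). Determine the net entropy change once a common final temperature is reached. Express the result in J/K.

ΔS_total = 20.1 J/K

Energy balance: T_f = (m₁c₁T₁ + m₂c₂T₂)/(m₁c₁ + m₂c₂) = 268.04 K.
ΔS₁ = m₁c₁ ln(T_f/T₁) = 139.38 × ln(268.04/415) = -60.93 J/K.
ΔS₂ = m₂c₂ ln(T_f/T₂) = 681.77 × ln(268.04/238) = 81.05 J/K.
ΔS_total = -60.93 + 81.05 = 20.1 J/K.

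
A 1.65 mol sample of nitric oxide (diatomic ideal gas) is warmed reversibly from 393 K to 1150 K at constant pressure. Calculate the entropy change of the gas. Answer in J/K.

At constant pressure, ΔS = nC_p ln(T₂/T₁) with C_p = 7R/2 = 29.1 J mol⁻¹ K⁻¹.
ΔS = 1.65 × 29.1 × ln(1150/393) = 51.6 J/K.

ΔS = 51.6 J/K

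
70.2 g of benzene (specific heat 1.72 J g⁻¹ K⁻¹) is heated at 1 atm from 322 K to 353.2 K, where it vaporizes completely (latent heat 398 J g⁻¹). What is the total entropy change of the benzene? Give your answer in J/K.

Warming step: ΔS₁ = m c ln(T_tr/T_i) = 70.2 × 1.72 × ln(353.2/322) = 11.17 J/K.
Phase change: ΔS₂ = +mL/T_tr = 70.2 × 398 / 353.2 = 79.1 J/K.
ΔS_total = (11.17) + (79.1) = 90.3 J/K.

ΔS = 90.3 J/K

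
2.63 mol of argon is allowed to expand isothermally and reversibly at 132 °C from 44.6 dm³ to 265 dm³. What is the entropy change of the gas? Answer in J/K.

For an isothermal ideal gas ΔS_gas = nR ln(V₂/V₁) = 2.63 × 8.314 × ln(265/44.6) = 39 J/K.

ΔS_gas = 39 J/K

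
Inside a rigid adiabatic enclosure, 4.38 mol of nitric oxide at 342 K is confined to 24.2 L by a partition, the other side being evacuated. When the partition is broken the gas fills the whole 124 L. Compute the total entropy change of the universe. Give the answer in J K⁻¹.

ΔS_universe = 59.5 J/K

No heat is exchanged and no work is done, so the ideal-gas temperature stays constant.
Entropy is a state function; using a reversible isothermal path, ΔS_gas = nR ln(V₂/V₁) = 4.38 × 8.314 × ln(124/24.2) = 59.5 J/K.
The insulated surroundings exchange no heat, so ΔS_surr = 0 and ΔS_universe = ΔS_gas.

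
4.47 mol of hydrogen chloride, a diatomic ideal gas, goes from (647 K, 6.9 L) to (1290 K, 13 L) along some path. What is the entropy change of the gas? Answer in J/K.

ΔS = 87.7 J/K

Entropy is a state function: ΔS = nC_V ln(T₂/T₁) + nR ln(V₂/V₁), with C_V = 5R/2 = 20.79 J mol⁻¹ K⁻¹ for a diatomic ideal gas.
ΔS = 4.47 × [20.79 × ln(1290/647) + 8.314 × ln(13/6.9)] = 87.7 J/K.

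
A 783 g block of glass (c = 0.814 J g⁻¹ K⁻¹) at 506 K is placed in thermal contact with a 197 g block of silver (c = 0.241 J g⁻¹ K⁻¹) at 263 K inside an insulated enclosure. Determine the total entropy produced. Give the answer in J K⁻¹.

ΔS_total = 7.88 J/K

Energy balance: T_f = (m₁c₁T₁ + m₂c₂T₂)/(m₁c₁ + m₂c₂) = 489.15 K.
ΔS₁ = m₁c₁ ln(T_f/T₁) = 637.362 × ln(489.15/506) = -21.58 J/K.
ΔS₂ = m₂c₂ ln(T_f/T₂) = 47.477 × ln(489.15/263) = 29.46 J/K.
ΔS_total = -21.58 + 29.46 = 7.88 J/K.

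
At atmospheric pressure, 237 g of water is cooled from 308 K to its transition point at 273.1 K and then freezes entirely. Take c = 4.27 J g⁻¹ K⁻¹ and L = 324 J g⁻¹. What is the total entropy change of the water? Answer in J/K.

ΔS = -403 J/K

Cooling step: ΔS₁ = m c ln(T_tr/T_i) = 237 × 4.27 × ln(273.1/308) = -121.7 J/K.
Phase change: ΔS₂ = −mL/T_tr = −237 × 324 / 273.1 = -281.2 J/K.
ΔS_total = (-121.7) + (-281.2) = -403 J/K.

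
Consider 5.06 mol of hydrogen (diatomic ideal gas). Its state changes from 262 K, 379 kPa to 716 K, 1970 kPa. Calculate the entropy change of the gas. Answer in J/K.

ΔS = 78.7 J/K

ΔS = nC_p ln(T₂/T₁) − nR ln(P₂/P₁), with C_p = 7R/2 = 29.1 J mol⁻¹ K⁻¹ for a diatomic ideal gas.
ΔS = 5.06 × [29.1 × ln(716/262) − 8.314 × ln(1970/379)] = 78.7 J/K.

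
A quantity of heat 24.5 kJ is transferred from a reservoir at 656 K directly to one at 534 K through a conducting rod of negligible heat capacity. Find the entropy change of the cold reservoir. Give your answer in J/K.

ΔS_cold = 45.9 J/K

The cold reservoir gains heat Q, so ΔS_cold = +Q/T_C = 24500/534 = 45.9 J/K.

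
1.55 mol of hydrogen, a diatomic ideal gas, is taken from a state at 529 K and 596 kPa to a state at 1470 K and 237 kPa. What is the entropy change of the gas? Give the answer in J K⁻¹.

ΔS = nC_p ln(T₂/T₁) − nR ln(P₂/P₁), with C_p = 7R/2 = 29.1 J mol⁻¹ K⁻¹ for a diatomic ideal gas.
ΔS = 1.55 × [29.1 × ln(1470/529) − 8.314 × ln(237/596)] = 58 J/K.

ΔS = 58 J/K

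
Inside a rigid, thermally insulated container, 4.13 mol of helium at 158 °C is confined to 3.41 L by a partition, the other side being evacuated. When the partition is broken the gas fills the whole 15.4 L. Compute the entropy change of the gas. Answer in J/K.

ΔS_gas = 51.8 J/K

No heat is exchanged and no work is done, so the ideal-gas temperature stays constant.
Entropy is a state function; using a reversible isothermal path, ΔS_gas = nR ln(V₂/V₁) = 4.13 × 8.314 × ln(15.4/3.41) = 51.8 J/K.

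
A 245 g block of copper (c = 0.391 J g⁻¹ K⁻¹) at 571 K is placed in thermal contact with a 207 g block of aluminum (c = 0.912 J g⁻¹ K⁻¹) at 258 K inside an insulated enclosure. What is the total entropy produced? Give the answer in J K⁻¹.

Energy balance: T_f = (m₁c₁T₁ + m₂c₂T₂)/(m₁c₁ + m₂c₂) = 363.36 K.
ΔS₁ = m₁c₁ ln(T_f/T₁) = 95.795 × ln(363.36/571) = -43.298 J/K.
ΔS₂ = m₂c₂ ln(T_f/T₂) = 188.784 × ln(363.36/258) = 64.647 J/K.
ΔS_total = -43.298 + 64.647 = 21.3 J/K.

ΔS_total = 21.3 J/K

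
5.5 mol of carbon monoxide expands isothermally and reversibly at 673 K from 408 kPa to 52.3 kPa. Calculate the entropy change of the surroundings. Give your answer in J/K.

For an isothermal ideal gas ΔS_gas = nR ln(P₁/P₂) = 5.5 × 8.314 × ln(408/52.3) = 93.9 J/K.
The process is reversible, so ΔS_surr = −ΔS_gas = -93.9 J/K and ΔS_universe = 0.

ΔS_surr = -93.9 J/K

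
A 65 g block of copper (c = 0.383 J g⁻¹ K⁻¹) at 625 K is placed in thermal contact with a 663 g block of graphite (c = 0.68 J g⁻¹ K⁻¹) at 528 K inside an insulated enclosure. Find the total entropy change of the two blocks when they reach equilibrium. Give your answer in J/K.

Energy balance: T_f = (m₁c₁T₁ + m₂c₂T₂)/(m₁c₁ + m₂c₂) = 533.08 K.
ΔS₁ = m₁c₁ ln(T_f/T₁) = 24.895 × ln(533.08/625) = -3.96 J/K.
ΔS₂ = m₂c₂ ln(T_f/T₂) = 450.84 × ln(533.08/528) = 4.313 J/K.
ΔS_total = -3.96 + 4.313 = 0.353 J/K.

ΔS_total = 0.353 J/K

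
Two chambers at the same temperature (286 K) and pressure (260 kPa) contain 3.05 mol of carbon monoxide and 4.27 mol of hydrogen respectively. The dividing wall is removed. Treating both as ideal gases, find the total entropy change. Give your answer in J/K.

ΔS_mix = 41.3 J/K

Mole fractions: x_A = 3.05/7.32 = 0.417, x_B = 0.583.
ΔS_mix = −R(n_A ln x_A + n_B ln x_B) = −8.314 × (3.05 ln 0.417 + 4.27 ln 0.583) = 41.3 J/K.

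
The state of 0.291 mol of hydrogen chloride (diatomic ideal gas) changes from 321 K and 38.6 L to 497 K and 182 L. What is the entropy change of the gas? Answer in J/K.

ΔS = 6.4 J/K

Entropy is a state function: ΔS = nC_V ln(T₂/T₁) + nR ln(V₂/V₁), with C_V = 5R/2 = 20.79 J mol⁻¹ K⁻¹ for a diatomic ideal gas.
ΔS = 0.291 × [20.79 × ln(497/321) + 8.314 × ln(182/38.6)] = 6.4 J/K.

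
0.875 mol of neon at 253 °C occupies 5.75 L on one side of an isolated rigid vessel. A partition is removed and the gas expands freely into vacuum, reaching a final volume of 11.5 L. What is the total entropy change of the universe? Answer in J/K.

ΔS_universe = 5.04 J/K

No heat is exchanged and no work is done, so the ideal-gas temperature stays constant.
Entropy is a state function; using a reversible isothermal path, ΔS_gas = nR ln(V₂/V₁) = 0.875 × 8.314 × ln(11.5/5.75) = 5.04 J/K.
The insulated surroundings exchange no heat, so ΔS_surr = 0 and ΔS_universe = ΔS_gas.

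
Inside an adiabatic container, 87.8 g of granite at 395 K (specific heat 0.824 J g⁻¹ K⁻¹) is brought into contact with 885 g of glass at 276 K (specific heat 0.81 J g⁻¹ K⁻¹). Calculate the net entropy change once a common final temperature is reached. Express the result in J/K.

Energy balance: T_f = (m₁c₁T₁ + m₂c₂T₂)/(m₁c₁ + m₂c₂) = 286.91 K.
ΔS₁ = m₁c₁ ln(T_f/T₁) = 72.3472 × ln(286.91/395) = -23.13 J/K.
ΔS₂ = m₂c₂ ln(T_f/T₂) = 716.85 × ln(286.91/276) = 27.79 J/K.
ΔS_total = -23.13 + 27.79 = 4.66 J/K.

ΔS_total = 4.66 J/K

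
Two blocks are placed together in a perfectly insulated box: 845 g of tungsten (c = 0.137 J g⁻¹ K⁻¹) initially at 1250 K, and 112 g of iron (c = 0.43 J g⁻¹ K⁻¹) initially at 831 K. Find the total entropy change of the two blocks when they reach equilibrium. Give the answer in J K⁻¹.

Energy balance: T_f = (m₁c₁T₁ + m₂c₂T₂)/(m₁c₁ + m₂c₂) = 1126.9 K.
ΔS₁ = m₁c₁ ln(T_f/T₁) = 115.765 × ln(1126.9/1250) = -12 J/K.
ΔS₂ = m₂c₂ ln(T_f/T₂) = 48.16 × ln(1126.9/831) = 14.67 J/K.
ΔS_total = -12 + 14.67 = 2.67 J/K.

ΔS_total = 2.67 J/K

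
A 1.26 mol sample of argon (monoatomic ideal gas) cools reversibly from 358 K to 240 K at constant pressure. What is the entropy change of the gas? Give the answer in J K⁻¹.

At constant pressure, ΔS = nC_p ln(T₂/T₁) with C_p = 5R/2 = 20.79 J mol⁻¹ K⁻¹.
ΔS = 1.26 × 20.79 × ln(240/358) = -10.5 J/K.

ΔS = -10.5 J/K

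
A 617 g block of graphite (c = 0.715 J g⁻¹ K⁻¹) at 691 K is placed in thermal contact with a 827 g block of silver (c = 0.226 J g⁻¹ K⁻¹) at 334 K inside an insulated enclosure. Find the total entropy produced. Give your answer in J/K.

Energy balance: T_f = (m₁c₁T₁ + m₂c₂T₂)/(m₁c₁ + m₂c₂) = 584.76 K.
ΔS₁ = m₁c₁ ln(T_f/T₁) = 441.155 × ln(584.76/691) = -73.645 J/K.
ΔS₂ = m₂c₂ ln(T_f/T₂) = 186.902 × ln(584.76/334) = 104.68 J/K.
ΔS_total = -73.645 + 104.68 = 31 J/K.

ΔS_total = 31 J/K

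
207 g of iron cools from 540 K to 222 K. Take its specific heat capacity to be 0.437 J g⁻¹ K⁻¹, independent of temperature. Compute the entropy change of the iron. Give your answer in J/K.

ΔS = -80.4 J/K

ΔS = ∫dQ_rev/T = m c ln(T₂/T₁) = 207 × 0.437 × ln(222/540) = -80.4 J/K.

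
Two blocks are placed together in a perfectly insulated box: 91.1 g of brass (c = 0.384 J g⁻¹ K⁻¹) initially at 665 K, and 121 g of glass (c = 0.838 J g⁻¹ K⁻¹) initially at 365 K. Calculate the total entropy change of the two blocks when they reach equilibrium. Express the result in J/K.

ΔS_total = 5.1 J/K

Energy balance: T_f = (m₁c₁T₁ + m₂c₂T₂)/(m₁c₁ + m₂c₂) = 441.95 K.
ΔS₁ = m₁c₁ ln(T_f/T₁) = 34.9824 × ln(441.95/665) = -14.2933 J/K.
ΔS₂ = m₂c₂ ln(T_f/T₂) = 101.398 × ln(441.95/365) = 19.3978 J/K.
ΔS_total = -14.2933 + 19.3978 = 5.1 J/K.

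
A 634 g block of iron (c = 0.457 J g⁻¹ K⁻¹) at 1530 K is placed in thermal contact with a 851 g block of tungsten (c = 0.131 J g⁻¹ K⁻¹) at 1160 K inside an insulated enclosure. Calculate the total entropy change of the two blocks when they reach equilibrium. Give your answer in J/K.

Energy balance: T_f = (m₁c₁T₁ + m₂c₂T₂)/(m₁c₁ + m₂c₂) = 1427.2 K.
ΔS₁ = m₁c₁ ln(T_f/T₁) = 289.738 × ln(1427.2/1530) = -20.15 J/K.
ΔS₂ = m₂c₂ ln(T_f/T₂) = 111.481 × ln(1427.2/1160) = 23.11 J/K.
ΔS_total = -20.15 + 23.11 = 2.96 J/K.

ΔS_total = 2.96 J/K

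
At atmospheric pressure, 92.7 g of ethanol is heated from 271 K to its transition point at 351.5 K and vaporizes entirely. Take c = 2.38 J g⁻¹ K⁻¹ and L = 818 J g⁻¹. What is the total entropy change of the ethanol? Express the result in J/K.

Warming step: ΔS₁ = m c ln(T_tr/T_i) = 92.7 × 2.38 × ln(351.5/271) = 57.38 J/K.
Phase change: ΔS₂ = +mL/T_tr = 92.7 × 818 / 351.5 = 215.7 J/K.
ΔS_total = (57.38) + (215.7) = 273 J/K.

ΔS = 273 J/K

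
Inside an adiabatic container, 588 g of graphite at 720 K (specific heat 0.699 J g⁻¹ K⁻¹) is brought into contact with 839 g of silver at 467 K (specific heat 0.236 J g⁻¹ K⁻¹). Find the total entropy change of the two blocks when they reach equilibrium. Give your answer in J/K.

ΔS_total = 11.8 J/K

Energy balance: T_f = (m₁c₁T₁ + m₂c₂T₂)/(m₁c₁ + m₂c₂) = 637.74 K.
ΔS₁ = m₁c₁ ln(T_f/T₁) = 411.012 × ln(637.74/720) = -49.86 J/K.
ΔS₂ = m₂c₂ ln(T_f/T₂) = 198.004 × ln(637.74/467) = 61.7 J/K.
ΔS_total = -49.86 + 61.7 = 11.8 J/K.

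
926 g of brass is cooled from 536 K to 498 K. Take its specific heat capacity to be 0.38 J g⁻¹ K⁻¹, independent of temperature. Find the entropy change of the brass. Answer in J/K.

ΔS = ∫dQ_rev/T = m c ln(T₂/T₁) = 926 × 0.38 × ln(498/536) = -25.9 J/K.

ΔS = -25.9 J/K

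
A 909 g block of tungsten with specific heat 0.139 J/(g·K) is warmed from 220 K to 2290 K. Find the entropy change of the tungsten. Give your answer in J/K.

ΔS = 296 J/K

ΔS = ∫dQ_rev/T = m c ln(T₂/T₁) = 909 × 0.139 × ln(2290/220) = 296 J/K.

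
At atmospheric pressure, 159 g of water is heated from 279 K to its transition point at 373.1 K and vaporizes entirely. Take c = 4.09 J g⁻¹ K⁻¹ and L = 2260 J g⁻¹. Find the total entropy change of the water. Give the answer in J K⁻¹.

ΔS = 1150 J/K

Warming step: ΔS₁ = m c ln(T_tr/T_i) = 159 × 4.09 × ln(373.1/279) = 189 J/K.
Phase change: ΔS₂ = +mL/T_tr = 159 × 2260 / 373.1 = 963.1 J/K.
ΔS_total = (189) + (963.1) = 1150 J/K.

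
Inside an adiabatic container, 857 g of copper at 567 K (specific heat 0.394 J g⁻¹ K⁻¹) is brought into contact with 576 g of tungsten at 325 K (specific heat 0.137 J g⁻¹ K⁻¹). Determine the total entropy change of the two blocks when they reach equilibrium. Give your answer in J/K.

Energy balance: T_f = (m₁c₁T₁ + m₂c₂T₂)/(m₁c₁ + m₂c₂) = 521.16 K.
ΔS₁ = m₁c₁ ln(T_f/T₁) = 337.658 × ln(521.16/567) = -28.467 J/K.
ΔS₂ = m₂c₂ ln(T_f/T₂) = 78.912 × ln(521.16/325) = 37.264 J/K.
ΔS_total = -28.467 + 37.264 = 8.8 J/K.

ΔS_total = 8.8 J/K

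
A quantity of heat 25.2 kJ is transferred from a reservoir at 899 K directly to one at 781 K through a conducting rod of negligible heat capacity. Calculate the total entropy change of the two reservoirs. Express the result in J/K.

ΔS_total = 4.24 J/K

ΔS_hot = −Q/T_H = −25200/899 = -28.03 J/K and ΔS_cold = +Q/T_C = 25200/781 = 32.27 J/K.
ΔS_total = -28.03 + 32.27 = 4.24 J/K, positive as the second law requires.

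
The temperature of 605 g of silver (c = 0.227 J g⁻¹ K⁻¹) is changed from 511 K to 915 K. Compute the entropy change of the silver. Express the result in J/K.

ΔS = 80 J/K

ΔS = ∫dQ_rev/T = m c ln(T₂/T₁) = 605 × 0.227 × ln(915/511) = 80 J/K.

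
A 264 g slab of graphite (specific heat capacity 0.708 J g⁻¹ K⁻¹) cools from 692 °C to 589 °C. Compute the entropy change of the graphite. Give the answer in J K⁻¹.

ΔS = -21.1 J/K

In kelvin: T₁ = 965.15 K, T₂ = 862.15 K. ΔS = ∫dQ_rev/T = m c ln(T₂/T₁) = 264 × 0.708 × ln(862.15/965.15) = -21.1 J/K.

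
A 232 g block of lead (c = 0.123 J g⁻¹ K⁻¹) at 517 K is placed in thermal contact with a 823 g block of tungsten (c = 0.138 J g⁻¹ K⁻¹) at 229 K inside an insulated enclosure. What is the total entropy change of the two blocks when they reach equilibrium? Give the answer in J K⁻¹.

Energy balance: T_f = (m₁c₁T₁ + m₂c₂T₂)/(m₁c₁ + m₂c₂) = 286.83 K.
ΔS₁ = m₁c₁ ln(T_f/T₁) = 28.536 × ln(286.83/517) = -16.81 J/K.
ΔS₂ = m₂c₂ ln(T_f/T₂) = 113.574 × ln(286.83/229) = 25.57 J/K.
ΔS_total = -16.81 + 25.57 = 8.76 J/K.

ΔS_total = 8.76 J/K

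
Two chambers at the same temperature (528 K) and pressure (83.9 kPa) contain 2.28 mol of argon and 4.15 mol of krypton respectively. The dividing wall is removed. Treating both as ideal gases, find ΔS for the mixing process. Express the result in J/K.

ΔS_mix = 34.8 J/K

Mole fractions: x_A = 2.28/6.43 = 0.355, x_B = 0.645.
ΔS_mix = −R(n_A ln x_A + n_B ln x_B) = −8.314 × (2.28 ln 0.355 + 4.15 ln 0.645) = 34.8 J/K.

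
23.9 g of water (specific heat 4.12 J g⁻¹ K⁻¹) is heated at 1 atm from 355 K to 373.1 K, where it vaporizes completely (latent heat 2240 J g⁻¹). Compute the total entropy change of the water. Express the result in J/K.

ΔS = 148 J/K

Warming step: ΔS₁ = m c ln(T_tr/T_i) = 23.9 × 4.12 × ln(373.1/355) = 4.897 J/K.
Phase change: ΔS₂ = +mL/T_tr = 23.9 × 2240 / 373.1 = 143.5 J/K.
ΔS_total = (4.897) + (143.5) = 148 J/K.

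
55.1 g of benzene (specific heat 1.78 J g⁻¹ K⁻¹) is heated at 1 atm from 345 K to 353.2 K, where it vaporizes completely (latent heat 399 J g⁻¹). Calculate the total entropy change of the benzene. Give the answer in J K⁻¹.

Warming step: ΔS₁ = m c ln(T_tr/T_i) = 55.1 × 1.78 × ln(353.2/345) = 2.304 J/K.
Phase change: ΔS₂ = +mL/T_tr = 55.1 × 399 / 353.2 = 62.24 J/K.
ΔS_total = (2.304) + (62.24) = 64.5 J/K.

ΔS = 64.5 J/K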